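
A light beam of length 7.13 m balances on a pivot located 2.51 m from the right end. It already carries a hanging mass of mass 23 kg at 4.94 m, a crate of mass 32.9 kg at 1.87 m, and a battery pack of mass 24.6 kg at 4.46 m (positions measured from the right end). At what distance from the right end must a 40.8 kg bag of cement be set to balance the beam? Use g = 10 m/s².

x ≈ 0.48 m from the right end

Take moments about the pivot (at 2.51 m from the right end).
Hanging mass: 23 × 10 = 230 N down at 4.94 m → arm 2.43 m, τ = 230 × 2.43 = 558.9 N·m counterclockwise.
Crate: 32.9 × 10 = 329 N down at 1.87 m → arm 0.64 m, τ = 329 × 0.64 = 210.6 N·m clockwise.
Battery pack: 24.6 × 10 = 246 N down at 4.46 m → arm 1.95 m, τ = 246 × 1.95 = 479.7 N·m counterclockwise.
Net moment of existing loads = 828 N·m counterclockwise.
The bag of cement weighs 40.8 × 10 = 408 N and must supply an equal clockwise moment, so its lever arm about the pivot is 828 / 408 = 2.03 m.
That puts it at 2.51 − 2.03 = 0.48 m from the right end.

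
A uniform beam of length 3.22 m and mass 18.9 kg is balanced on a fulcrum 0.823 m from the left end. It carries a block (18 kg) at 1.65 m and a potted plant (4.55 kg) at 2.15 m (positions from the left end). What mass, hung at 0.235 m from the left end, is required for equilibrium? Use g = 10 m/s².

Choose the fulcrum (at 0.823 m from the left end) as the axis so the support reaction has zero arm there.
Beam weight: 18.9 × 10 = 189 N down at 1.61 m → arm 0.787 m, τ = 189 × 0.787 = 148.7 N·m clockwise.
Block: 18 × 10 = 180 N down at 1.65 m → arm 0.827 m, τ = 180 × 0.827 = 148.9 N·m clockwise.
Potted plant: 4.55 × 10 = 45.5 N down at 2.15 m → arm 1.327 m, τ = 45.5 × 1.327 = 60.38 N·m clockwise.
Net moment of known loads = 358 N·m clockwise.
An unknown mass m at 0.235 m has arm 0.588 m; its moment is m·g·0.588 counterclockwise.
Balancing moments: m × 10 × 0.588 = 358, giving m = 358 / (10 × 0.588) = 60.9 kg.

m ≈ 60.9 kg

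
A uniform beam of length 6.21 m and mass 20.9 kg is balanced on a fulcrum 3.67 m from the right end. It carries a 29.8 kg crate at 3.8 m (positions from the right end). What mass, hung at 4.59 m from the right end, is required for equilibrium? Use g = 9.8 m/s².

Take moments about the fulcrum (at 3.67 m from the right end).
Beam weight: 20.9 × 9.8 = 204.8 N down at 3.105 m → arm 0.565 m, τ = 204.8 × 0.565 = 115.7 N·m clockwise.
Crate: 29.8 × 9.8 = 292 N down at 3.8 m → arm 0.13 m, τ = 292 × 0.13 = 37.96 N·m counterclockwise.
Net moment of known loads = 77.74 N·m clockwise.
An unknown mass m at 4.59 m has arm 0.92 m; its moment is m·g·0.92 counterclockwise.
Setting net torque to zero: m × 9.8 × 0.92 = 77.74 → m = 77.74 / (9.8 × 0.92) = 8.62 kg.

m ≈ 8.62 kg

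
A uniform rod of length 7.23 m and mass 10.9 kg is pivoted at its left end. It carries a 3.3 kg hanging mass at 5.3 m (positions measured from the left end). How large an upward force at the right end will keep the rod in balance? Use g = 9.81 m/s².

F ≈ 77.2 N

About the left end:
Beam weight: 10.9 × 9.81 = 106.9 N down at 3.615 m → arm 3.615 m, τ = 106.9 × 3.615 = 386.4 N·m clockwise.
Hanging mass: 3.3 × 9.81 = 32.37 N down at 5.3 m → arm 5.3 m, τ = 32.37 × 5.3 = 171.6 N·m clockwise.
Net moment of the loads = 558 N·m clockwise.
The upward force F acts at the right end, arm 7.23 m, giving F × 7.23 counterclockwise.
For rotational equilibrium, F × 7.23 = 558, so F = 558 / 7.23 = 77.2 N.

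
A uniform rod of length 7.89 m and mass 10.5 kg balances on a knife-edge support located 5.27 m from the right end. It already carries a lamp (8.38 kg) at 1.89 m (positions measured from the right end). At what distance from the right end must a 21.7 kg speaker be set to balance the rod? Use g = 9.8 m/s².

x ≈ 7.22 m from the right end

Sum moments about the knife-edge support (at 5.27 m from the right end) (the support reaction has zero arm there).
Beam weight: 10.5 × 9.8 = 102.9 N down at 3.945 m → arm 1.325 m, τ = 102.9 × 1.325 = 136.3 N·m clockwise.
Lamp: 8.38 × 9.8 = 82.12 N down at 1.89 m → arm 3.38 m, τ = 82.12 × 3.38 = 277.6 N·m clockwise.
Net moment of existing loads = 413.9 N·m clockwise.
The speaker weighs 21.7 × 9.8 = 212.7 N and must supply an equal counterclockwise moment, so its lever arm about the knife-edge support is 413.9 / 212.7 = 1.95 m.
That puts it at 5.27 + 1.95 = 7.22 m from the right end.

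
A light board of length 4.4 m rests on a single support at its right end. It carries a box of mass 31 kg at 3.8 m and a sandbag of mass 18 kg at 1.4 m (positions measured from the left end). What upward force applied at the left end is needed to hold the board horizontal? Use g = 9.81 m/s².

F ≈ 162 N

Sum moments about the right end (the unknown pivot reaction has zero arm there).
Box: 31 × 9.81 = 304.1 N down at 3.8 m → arm 0.6 m, τ = 304.1 × 0.6 = 182.5 N·m counterclockwise.
Sandbag: 18 × 9.81 = 176.6 N down at 1.4 m → arm 3 m, τ = 176.6 × 3 = 529.8 N·m counterclockwise.
Net moment of the loads = 712.3 N·m counterclockwise.
The upward force F acts at the left end, arm 4.4 m, giving F × 4.4 clockwise.
Setting net torque to zero: F × 4.4 = 712.3 → F = 712.3 / 4.4 = 162 N.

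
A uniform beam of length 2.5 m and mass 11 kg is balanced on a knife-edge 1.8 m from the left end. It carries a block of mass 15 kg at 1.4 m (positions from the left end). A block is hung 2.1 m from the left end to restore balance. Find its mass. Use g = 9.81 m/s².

About the knife-edge (at 1.8 m from the left end):
Beam weight: 11 × 9.81 = 107.9 N down at 1.25 m → arm 0.55 m, τ = 107.9 × 0.55 = 59.35 N·m counterclockwise.
Block: 15 × 9.81 = 147.2 N down at 1.4 m → arm 0.4 m, τ = 147.2 × 0.4 = 58.88 N·m counterclockwise.
Net moment of known loads = 118.2 N·m counterclockwise.
An unknown mass m at 2.1 m has arm 0.3 m; its moment is m·g·0.3 clockwise.
Στ = 0 ⇒ m × 9.81 × 0.3 = 118.2 ⇒ m = 118.2 / (9.81 × 0.3) = 40.2 kg.

m ≈ 40.2 kg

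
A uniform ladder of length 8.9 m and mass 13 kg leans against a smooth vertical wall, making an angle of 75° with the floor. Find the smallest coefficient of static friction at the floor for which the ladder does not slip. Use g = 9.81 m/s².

μ_min ≈ 0.134

Take moments about the foot of the ladder.
Ladder weight 13×9.81 = 127.5 N acts at 4.45 m along the ladder; its horizontal arm is 4.45·cos75° = 1.152 m → τ = 146.9 N·m clockwise.
Wall normal N acts horizontally at the top; its moment arm is the height L sinθ = 8.9·sin75° = 8.597 m, counterclockwise.
For rotational equilibrium, N × 8.597 = 146.9, so N = 17.09 N.
ΣFx = 0 ⇒ f = N_wall = 17.09 N. ΣFy = 0 ⇒ N_floor = 127.5 N.
μ_min = f / N_floor = 17.09 / 127.5 = 0.134.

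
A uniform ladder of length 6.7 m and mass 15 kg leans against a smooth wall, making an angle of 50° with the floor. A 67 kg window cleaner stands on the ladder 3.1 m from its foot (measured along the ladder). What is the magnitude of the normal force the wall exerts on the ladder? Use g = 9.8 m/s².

N_wall ≈ 317 N

Choose the foot of the ladder as the axis so the floor normal and friction both act there and drop out.
Ladder weight 15×9.8 = 147 N acts at 3.35 m along the ladder; its horizontal arm is 3.35·cos50° = 2.153 m → τ = 316.5 N·m clockwise.
Window cleaner: 67×9.8 = 656.6 N at 3.1 m → arm 1.993 m → τ = 1309 N·m clockwise.
Wall normal N acts horizontally at the top; its moment arm is the height L sinθ = 6.7·sin50° = 5.132 m, counterclockwise.
Setting net torque to zero: N × 5.132 = 1626 → N = 317 N.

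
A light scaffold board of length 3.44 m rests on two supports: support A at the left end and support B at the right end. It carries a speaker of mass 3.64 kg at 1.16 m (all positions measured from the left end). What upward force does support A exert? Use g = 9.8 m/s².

R_A ≈ 23.6 N

Take moments about support B.
Speaker: 3.64 × 9.8 = 35.67 N down at 1.16 m → arm 2.28 m, τ = 35.67 × 2.28 = 81.33 N·m counterclockwise.
Net load moment about support B = 81.33 N·m counterclockwise.
Reaction R at support A is upward at 0 m, arm 3.44 m → moment R × 3.44 clockwise.
Balancing moments: R × 3.44 = 81.33, giving R = 23.6 N.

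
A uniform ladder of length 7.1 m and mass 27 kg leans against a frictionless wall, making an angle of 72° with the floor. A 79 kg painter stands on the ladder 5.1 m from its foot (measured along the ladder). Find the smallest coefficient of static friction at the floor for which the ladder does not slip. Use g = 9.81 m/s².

Taking torques about the foot of the ladder:
Ladder weight 27×9.81 = 264.9 N acts at 3.55 m along the ladder; its horizontal arm is 3.55·cos72° = 1.097 m → τ = 290.6 N·m clockwise.
Painter: 79×9.81 = 775 N at 5.1 m → arm 1.576 m → τ = 1221 N·m clockwise.
Wall normal N acts horizontally at the top; its moment arm is the height L sinθ = 7.1·sin72° = 6.753 m, counterclockwise.
For rotational equilibrium, N × 6.753 = 1512, so N = 223.9 N.
ΣFx = 0 ⇒ f = N_wall = 223.9 N. ΣFy = 0 ⇒ N_floor = 1040 N.
μ_min = f / N_floor = 223.9 / 1040 = 0.215.

μ_min ≈ 0.215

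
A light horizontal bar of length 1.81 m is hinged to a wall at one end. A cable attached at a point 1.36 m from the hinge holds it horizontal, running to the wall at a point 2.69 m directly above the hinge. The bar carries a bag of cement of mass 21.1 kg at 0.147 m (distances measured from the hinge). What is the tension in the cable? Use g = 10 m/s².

Sum moments about the hinge (the unknown hinge reaction has zero arm there).
Bag of cement: 21.1 × 10 = 211 N down at 0.147 m → arm 0.147 m, τ = 211 × 0.147 = 31.02 N·m clockwise.
Total clockwise load moment = 31.02 N·m.
The cable tension T acts at 1.36 m; only its component perpendicular to the bar, T sinθ, produces torque. sinθ = h/√(h²+d²) = 2.69/√(2.69²+1.36²) = 0.8924.
Setting net torque to zero: T × 1.36 × 0.8924 = 31.02 → T = 31.02 / 1.214 = 25.6 N.

T ≈ 25.6 N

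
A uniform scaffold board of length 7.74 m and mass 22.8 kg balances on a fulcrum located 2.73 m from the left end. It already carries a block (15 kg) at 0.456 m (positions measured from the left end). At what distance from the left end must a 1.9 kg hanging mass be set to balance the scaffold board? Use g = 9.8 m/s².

x ≈ 7 m from the left end

Sum moments about the fulcrum (at 2.73 m from the left end) (the support reaction has zero arm there).
Beam weight: 22.8 × 9.8 = 223.4 N down at 3.87 m → arm 1.14 m, τ = 223.4 × 1.14 = 254.7 N·m clockwise.
Block: 15 × 9.8 = 147 N down at 0.456 m → arm 2.274 m, τ = 147 × 2.274 = 334.3 N·m counterclockwise.
Net moment of existing loads = 79.6 N·m counterclockwise.
The hanging mass weighs 1.9 × 9.8 = 18.62 N and must supply an equal clockwise moment, so its lever arm about the fulcrum is 79.6 / 18.62 = 4.27 m.
That puts it at 2.73 + 4.27 = 7 m from the left end.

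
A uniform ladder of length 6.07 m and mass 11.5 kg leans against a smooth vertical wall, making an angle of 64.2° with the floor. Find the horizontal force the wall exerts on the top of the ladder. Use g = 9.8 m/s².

N_wall ≈ 27.2 N

About the foot of the ladder:
Ladder weight 11.5×9.8 = 112.7 N acts at 3.035 m along the ladder; its horizontal arm is 3.035·cos64.2° = 1.321 m → τ = 148.9 N·m clockwise.
Wall normal N acts horizontally at the top; its moment arm is the height L sinθ = 6.07·sin64.2° = 5.465 m, counterclockwise.
Setting net torque to zero: N × 5.465 = 148.9 → N = 27.2 N.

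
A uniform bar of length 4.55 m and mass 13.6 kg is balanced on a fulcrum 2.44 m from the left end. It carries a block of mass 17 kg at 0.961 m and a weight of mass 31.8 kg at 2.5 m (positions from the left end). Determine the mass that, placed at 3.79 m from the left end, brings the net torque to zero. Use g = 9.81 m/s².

Taking torques about the fulcrum (at 2.44 m from the left end):
Beam weight: 13.6 × 9.81 = 133.4 N down at 2.275 m → arm 0.165 m, τ = 133.4 × 0.165 = 22.01 N·m counterclockwise.
Block: 17 × 9.81 = 166.8 N down at 0.961 m → arm 1.479 m, τ = 166.8 × 1.479 = 246.7 N·m counterclockwise.
Weight: 31.8 × 9.81 = 312 N down at 2.5 m → arm 0.06 m, τ = 312 × 0.06 = 18.72 N·m clockwise.
Net moment of known loads = 250 N·m counterclockwise.
An unknown mass m at 3.79 m has arm 1.35 m; its moment is m·g·1.35 clockwise.
Setting net torque to zero: m × 9.81 × 1.35 = 250 → m = 250 / (9.81 × 1.35) = 18.9 kg.

m ≈ 18.9 kg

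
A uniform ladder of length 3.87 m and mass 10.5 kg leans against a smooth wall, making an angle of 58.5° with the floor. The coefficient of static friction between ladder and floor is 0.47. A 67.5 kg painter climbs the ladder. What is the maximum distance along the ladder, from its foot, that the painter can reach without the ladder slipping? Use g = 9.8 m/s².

Choose the foot of the ladder as the axis so the floor normal and friction both act there and drop out.
Ladder weight 10.5×9.8 = 102.9 N acts at 1.935 m along the ladder; its horizontal arm is 1.935·cos58.5° = 1.011 m → τ = 104 N·m clockwise.
Painter weight 67.5×9.8 = 661.5 N at distance d → arm d·cos58.5° → τ = 661.5·d·0.5225 clockwise.
Wall normal N at the top has arm L sinθ = 3.3 m counterclockwise, so Στ = 0 gives N·3.3 = 104 + 345.6·d.
ΣFy = 0 ⇒ N_floor = 764.4 N, so the maximum friction is μ_s·N_floor = 0.47×764.4 = 359.3 N. ΣFx = 0 ⇒ N_wall = f, so at the slipping point N = 359.3 N.
Substituting: 359.3×3.3 = 104 + 345.6·d ⇒ d = (1186 − 104) / 345.6 = 3.13 m.

d ≈ 3.13 m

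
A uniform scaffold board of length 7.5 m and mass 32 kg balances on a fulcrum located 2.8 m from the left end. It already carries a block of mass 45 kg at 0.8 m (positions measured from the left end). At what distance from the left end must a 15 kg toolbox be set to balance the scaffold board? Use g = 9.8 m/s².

x ≈ 6.77 m from the left end

Choose the fulcrum (at 2.8 m from the left end) as the axis so the support reaction has zero arm there.
Beam weight: 32 × 9.8 = 313.6 N down at 3.75 m → arm 0.95 m, τ = 313.6 × 0.95 = 297.9 N·m clockwise.
Block: 45 × 9.8 = 441 N down at 0.8 m → arm 2 m, τ = 441 × 2 = 882 N·m counterclockwise.
Net moment of existing loads = 584.1 N·m counterclockwise.
The toolbox weighs 15 × 9.8 = 147 N and must supply an equal clockwise moment, so its lever arm about the fulcrum is 584.1 / 147 = 3.97 m.
That puts it at 2.8 + 3.97 = 6.77 m from the left end.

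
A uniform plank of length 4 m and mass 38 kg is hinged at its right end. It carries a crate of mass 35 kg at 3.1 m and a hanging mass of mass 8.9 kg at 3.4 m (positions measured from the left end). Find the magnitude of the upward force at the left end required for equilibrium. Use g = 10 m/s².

Take moments about the right end.
Beam weight: 38 × 10 = 380 N down at 2 m → arm 2 m, τ = 380 × 2 = 760 N·m counterclockwise.
Crate: 35 × 10 = 350 N down at 3.1 m → arm 0.9 m, τ = 350 × 0.9 = 315 N·m counterclockwise.
Hanging mass: 8.9 × 10 = 89 N down at 3.4 m → arm 0.6 m, τ = 89 × 0.6 = 53.4 N·m counterclockwise.
Net moment of the loads = 1128 N·m counterclockwise.
The upward force F acts at the left end, arm 4 m, giving F × 4 clockwise.
Setting net torque to zero: F × 4 = 1128 → F = 1128 / 4 = 282 N.

F ≈ 282 N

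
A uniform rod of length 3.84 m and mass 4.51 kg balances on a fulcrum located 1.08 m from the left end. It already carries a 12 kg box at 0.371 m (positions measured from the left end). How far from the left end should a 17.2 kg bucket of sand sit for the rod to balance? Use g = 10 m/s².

Sum moments about the fulcrum (at 1.08 m from the left end) (the support reaction has zero arm there).
Beam weight: 4.51 × 10 = 45.1 N down at 1.92 m → arm 0.84 m, τ = 45.1 × 0.84 = 37.88 N·m clockwise.
Box: 12 × 10 = 120 N down at 0.371 m → arm 0.709 m, τ = 120 × 0.709 = 85.08 N·m counterclockwise.
Net moment of existing loads = 47.2 N·m counterclockwise.
The bucket of sand weighs 17.2 × 10 = 172 N and must supply an equal clockwise moment, so its lever arm about the fulcrum is 47.2 / 172 = 0.274 m.
That puts it at 1.08 + 0.274 = 1.35 m from the left end.

x ≈ 1.35 m from the left end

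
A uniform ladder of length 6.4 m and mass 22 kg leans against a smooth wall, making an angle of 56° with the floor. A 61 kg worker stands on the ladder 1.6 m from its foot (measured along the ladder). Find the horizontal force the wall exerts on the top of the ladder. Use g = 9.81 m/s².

N_wall ≈ 174 N

Choose the foot of the ladder as the axis so the floor normal and friction both act there and drop out.
Ladder weight 22×9.81 = 215.8 N acts at 3.2 m along the ladder; its horizontal arm is 3.2·cos56° = 1.789 m → τ = 386.1 N·m clockwise.
Worker: 61×9.81 = 598.4 N at 1.6 m → arm 0.8947 m → τ = 535.4 N·m clockwise.
Wall normal N acts horizontally at the top; its moment arm is the height L sinθ = 6.4·sin56° = 5.306 m, counterclockwise.
Balancing moments: N × 5.306 = 921.5, giving N = 174 N.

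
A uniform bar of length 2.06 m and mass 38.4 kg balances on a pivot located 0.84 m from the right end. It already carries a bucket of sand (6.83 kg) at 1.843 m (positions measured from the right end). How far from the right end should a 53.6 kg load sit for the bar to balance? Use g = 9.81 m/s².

About the pivot (at 0.84 m from the right end):
Beam weight: 38.4 × 9.81 = 376.7 N down at 1.03 m → arm 0.19 m, τ = 376.7 × 0.19 = 71.57 N·m counterclockwise.
Bucket of sand: 6.83 × 9.81 = 67 N down at 1.843 m → arm 1.003 m, τ = 67 × 1.003 = 67.2 N·m counterclockwise.
Net moment of existing loads = 138.8 N·m counterclockwise.
The load weighs 53.6 × 9.81 = 525.8 N and must supply an equal clockwise moment, so its lever arm about the pivot is 138.8 / 525.8 = 0.264 m.
That puts it at 0.84 − 0.264 = 0.576 m from the right end.

x ≈ 0.576 m from the right end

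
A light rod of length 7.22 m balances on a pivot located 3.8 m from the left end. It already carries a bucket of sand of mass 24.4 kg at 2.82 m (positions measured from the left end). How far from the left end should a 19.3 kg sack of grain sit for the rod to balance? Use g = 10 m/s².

x ≈ 5.04 m from the left end

About the pivot (at 3.8 m from the left end):
Bucket of sand: 24.4 × 10 = 244 N down at 2.82 m → arm 0.98 m, τ = 244 × 0.98 = 239.1 N·m counterclockwise.
Net moment of existing loads = 239.1 N·m counterclockwise.
The sack of grain weighs 19.3 × 10 = 193 N and must supply an equal clockwise moment, so its lever arm about the pivot is 239.1 / 193 = 1.24 m.
That puts it at 3.8 + 1.24 = 5.04 m from the left end.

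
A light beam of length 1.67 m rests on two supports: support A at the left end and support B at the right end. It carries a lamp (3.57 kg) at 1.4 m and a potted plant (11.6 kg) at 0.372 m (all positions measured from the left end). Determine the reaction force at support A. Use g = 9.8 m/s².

R_A ≈ 94 N

Sum moments about support B (its reaction then has zero moment arm).
Lamp: 3.57 × 9.8 = 34.99 N down at 1.4 m → arm 0.27 m, τ = 34.99 × 0.27 = 9.447 N·m counterclockwise.
Potted plant: 11.6 × 9.8 = 113.7 N down at 0.372 m → arm 1.298 m, τ = 113.7 × 1.298 = 147.6 N·m counterclockwise.
Net load moment about support B = 157 N·m counterclockwise.
Reaction R at support A is upward at 0 m, arm 1.67 m → moment R × 1.67 clockwise.
Στ = 0 ⇒ R × 1.67 = 157 ⇒ R = 94 N.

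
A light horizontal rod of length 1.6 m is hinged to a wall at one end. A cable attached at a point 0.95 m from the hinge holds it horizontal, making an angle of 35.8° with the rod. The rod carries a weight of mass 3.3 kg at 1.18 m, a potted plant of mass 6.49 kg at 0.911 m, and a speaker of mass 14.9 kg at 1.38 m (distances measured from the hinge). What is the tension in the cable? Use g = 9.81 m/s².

T ≈ 536 N

Choose the hinge as the axis so the unknown hinge reaction has zero arm there.
Weight: 3.3 × 9.81 = 32.37 N down at 1.18 m → arm 1.18 m, τ = 32.37 × 1.18 = 38.2 N·m clockwise.
Potted plant: 6.49 × 9.81 = 63.67 N down at 0.911 m → arm 0.911 m, τ = 63.67 × 0.911 = 58 N·m clockwise.
Speaker: 14.9 × 9.81 = 146.2 N down at 1.38 m → arm 1.38 m, τ = 146.2 × 1.38 = 201.8 N·m clockwise.
Total clockwise load moment = 298 N·m.
The cable tension T acts at 0.95 m; only its component perpendicular to the rod, T sinθ, produces torque. sin 35.8° = 0.585.
For rotational equilibrium, T × 0.95 × 0.585 = 298, so T = 298 / 0.5557 = 536 N.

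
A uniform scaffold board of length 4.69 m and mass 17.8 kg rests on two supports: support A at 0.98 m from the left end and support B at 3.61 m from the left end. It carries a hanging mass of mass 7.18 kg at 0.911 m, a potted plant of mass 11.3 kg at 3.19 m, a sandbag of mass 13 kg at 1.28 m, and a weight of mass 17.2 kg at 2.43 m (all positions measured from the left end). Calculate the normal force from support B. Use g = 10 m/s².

Choose support A as the axis so its reaction then has zero moment arm.
Beam weight: 17.8 × 10 = 178 N down at 2.345 m → arm 1.365 m, τ = 178 × 1.365 = 243 N·m clockwise.
Hanging mass: 7.18 × 10 = 71.8 N down at 0.911 m → arm 0.069 m, τ = 71.8 × 0.069 = 4.954 N·m counterclockwise.
Potted plant: 11.3 × 10 = 113 N down at 3.19 m → arm 2.21 m, τ = 113 × 2.21 = 249.7 N·m clockwise.
Sandbag: 13 × 10 = 130 N down at 1.28 m → arm 0.3 m, τ = 130 × 0.3 = 39 N·m clockwise.
Weight: 17.2 × 10 = 172 N down at 2.43 m → arm 1.45 m, τ = 172 × 1.45 = 249.4 N·m clockwise.
Net load moment about support A = 776.1 N·m clockwise.
Reaction R at support B is upward at 3.61 m, arm 2.63 m → moment R × 2.63 counterclockwise.
Στ = 0 ⇒ R × 2.63 = 776.1 ⇒ R = 295 N.

R_B ≈ 295 N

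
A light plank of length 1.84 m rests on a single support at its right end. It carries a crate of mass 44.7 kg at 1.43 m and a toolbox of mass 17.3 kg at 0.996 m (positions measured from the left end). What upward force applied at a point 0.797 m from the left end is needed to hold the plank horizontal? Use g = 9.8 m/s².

F ≈ 309 N

Taking torques about the right end:
Crate: 44.7 × 9.8 = 438.1 N down at 1.43 m → arm 0.41 m, τ = 438.1 × 0.41 = 179.6 N·m counterclockwise.
Toolbox: 17.3 × 9.8 = 169.5 N down at 0.996 m → arm 0.844 m, τ = 169.5 × 0.844 = 143.1 N·m counterclockwise.
Net moment of the loads = 322.7 N·m counterclockwise.
The upward force F acts at a point 0.797 m from the left end, arm 1.043 m, giving F × 1.043 clockwise.
For rotational equilibrium, F × 1.043 = 322.7, so F = 322.7 / 1.043 = 309 N.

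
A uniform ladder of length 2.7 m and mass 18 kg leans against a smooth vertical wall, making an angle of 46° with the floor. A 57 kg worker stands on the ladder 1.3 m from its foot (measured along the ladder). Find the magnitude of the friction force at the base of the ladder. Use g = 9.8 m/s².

Choose the foot of the ladder as the axis so the floor normal and friction both act there and drop out.
Ladder weight 18×9.8 = 176.4 N acts at 1.35 m along the ladder; its horizontal arm is 1.35·cos46° = 0.9378 m → τ = 165.4 N·m clockwise.
Worker: 57×9.8 = 558.6 N at 1.3 m → arm 0.9031 m → τ = 504.5 N·m clockwise.
Wall normal N acts horizontally at the top; its moment arm is the height L sinθ = 2.7·sin46° = 1.942 m, counterclockwise.
Setting net torque to zero: N × 1.942 = 669.9 → N = 345 N.
ΣFx = 0: friction at the foot balances the wall's push, so f = N_wall = 345 N.

f ≈ 345 N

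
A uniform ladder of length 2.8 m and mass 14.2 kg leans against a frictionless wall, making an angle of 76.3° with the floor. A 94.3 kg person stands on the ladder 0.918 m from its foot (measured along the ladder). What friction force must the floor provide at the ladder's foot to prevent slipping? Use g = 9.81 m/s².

f ≈ 90.9 N

Take moments about the foot of the ladder.
Ladder weight 14.2×9.81 = 139.3 N acts at 1.4 m along the ladder; its horizontal arm is 1.4·cos76.3° = 0.3316 m → τ = 46.19 N·m clockwise.
Person: 94.3×9.81 = 925.1 N at 0.918 m → arm 0.2174 m → τ = 201.1 N·m clockwise.
Wall normal N acts horizontally at the top; its moment arm is the height L sinθ = 2.8·sin76.3° = 2.72 m, counterclockwise.
For rotational equilibrium, N × 2.72 = 247.3, so N = 90.9 N.
ΣFx = 0: friction at the foot balances the wall's push, so f = N_wall = 90.9 N.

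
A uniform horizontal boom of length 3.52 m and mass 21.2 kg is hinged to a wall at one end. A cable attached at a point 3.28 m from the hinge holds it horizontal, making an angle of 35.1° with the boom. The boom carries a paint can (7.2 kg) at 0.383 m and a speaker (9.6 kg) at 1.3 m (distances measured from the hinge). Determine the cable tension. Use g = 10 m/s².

T ≈ 279 N

About the hinge:
Beam weight: 21.2 × 10 = 212 N down at 1.76 m → arm 1.76 m, τ = 212 × 1.76 = 373.1 N·m clockwise.
Paint can: 7.2 × 10 = 72 N down at 0.383 m → arm 0.383 m, τ = 72 × 0.383 = 27.58 N·m clockwise.
Speaker: 9.6 × 10 = 96 N down at 1.3 m → arm 1.3 m, τ = 96 × 1.3 = 124.8 N·m clockwise.
Total clockwise load moment = 525.5 N·m.
The cable tension T acts at 3.28 m; only its component perpendicular to the boom, T sinθ, produces torque. sin 35.1° = 0.575.
Balancing moments: T × 3.28 × 0.575 = 525.5, giving T = 525.5 / 1.886 = 279 N.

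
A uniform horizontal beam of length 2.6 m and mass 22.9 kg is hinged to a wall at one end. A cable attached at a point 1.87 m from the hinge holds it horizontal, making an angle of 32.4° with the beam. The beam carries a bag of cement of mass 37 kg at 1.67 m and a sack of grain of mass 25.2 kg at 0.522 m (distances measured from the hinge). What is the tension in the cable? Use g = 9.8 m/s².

Sum moments about the hinge (the unknown hinge reaction has zero arm there).
Beam weight: 22.9 × 9.8 = 224.4 N down at 1.3 m → arm 1.3 m, τ = 224.4 × 1.3 = 291.7 N·m clockwise.
Bag of cement: 37 × 9.8 = 362.6 N down at 1.67 m → arm 1.67 m, τ = 362.6 × 1.67 = 605.5 N·m clockwise.
Sack of grain: 25.2 × 9.8 = 247 N down at 0.522 m → arm 0.522 m, τ = 247 × 0.522 = 128.9 N·m clockwise.
Total clockwise load moment = 1026 N·m.
The cable tension T acts at 1.87 m; only its component perpendicular to the beam, T sinθ, produces torque. sin 32.4° = 0.5358.
Στ = 0 ⇒ T × 1.87 × 0.5358 = 1026 ⇒ T = 1026 / 1.002 = 1020 N.

T ≈ 1020 N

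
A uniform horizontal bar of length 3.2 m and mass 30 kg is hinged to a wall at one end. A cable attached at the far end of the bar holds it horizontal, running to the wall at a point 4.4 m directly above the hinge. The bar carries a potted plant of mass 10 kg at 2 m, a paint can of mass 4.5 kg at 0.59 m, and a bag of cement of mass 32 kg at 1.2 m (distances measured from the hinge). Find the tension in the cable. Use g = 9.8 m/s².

T ≈ 413 N

Sum moments about the hinge (the unknown hinge reaction has zero arm there).
Beam weight: 30 × 9.8 = 294 N down at 1.6 m → arm 1.6 m, τ = 294 × 1.6 = 470.4 N·m clockwise.
Potted plant: 10 × 9.8 = 98 N down at 2 m → arm 2 m, τ = 98 × 2 = 196 N·m clockwise.
Paint can: 4.5 × 9.8 = 44.1 N down at 0.59 m → arm 0.59 m, τ = 44.1 × 0.59 = 26.02 N·m clockwise.
Bag of cement: 32 × 9.8 = 313.6 N down at 1.2 m → arm 1.2 m, τ = 313.6 × 1.2 = 376.3 N·m clockwise.
Total clockwise load moment = 1069 N·m.
The cable tension T acts at 3.2 m; only its component perpendicular to the bar, T sinθ, produces torque. sinθ = h/√(h²+d²) = 4.4/√(4.4²+3.2²) = 0.8087.
Balancing moments: T × 3.2 × 0.8087 = 1069, giving T = 1069 / 2.588 = 413 N.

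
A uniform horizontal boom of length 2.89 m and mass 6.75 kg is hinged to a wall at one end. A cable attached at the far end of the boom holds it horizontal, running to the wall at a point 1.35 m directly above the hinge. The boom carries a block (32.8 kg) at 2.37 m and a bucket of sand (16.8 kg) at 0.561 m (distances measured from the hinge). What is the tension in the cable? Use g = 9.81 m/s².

Taking torques about the hinge:
Beam weight: 6.75 × 9.81 = 66.22 N down at 1.445 m → arm 1.445 m, τ = 66.22 × 1.445 = 95.69 N·m clockwise.
Block: 32.8 × 9.81 = 321.8 N down at 2.37 m → arm 2.37 m, τ = 321.8 × 2.37 = 762.7 N·m clockwise.
Bucket of sand: 16.8 × 9.81 = 164.8 N down at 0.561 m → arm 0.561 m, τ = 164.8 × 0.561 = 92.45 N·m clockwise.
Total clockwise load moment = 950.8 N·m.
The cable tension T acts at 2.89 m; only its component perpendicular to the boom, T sinθ, produces torque. sinθ = h/√(h²+d²) = 1.35/√(1.35²+2.89²) = 0.4232.
Balancing moments: T × 2.89 × 0.4232 = 950.8, giving T = 950.8 / 1.223 = 777 N.

T ≈ 777 N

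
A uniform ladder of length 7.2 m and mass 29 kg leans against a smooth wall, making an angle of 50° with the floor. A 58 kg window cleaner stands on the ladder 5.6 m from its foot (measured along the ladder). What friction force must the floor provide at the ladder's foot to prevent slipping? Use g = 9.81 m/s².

Sum moments about the foot of the ladder (the floor normal and friction both act there and drop out).
Ladder weight 29×9.81 = 284.5 N acts at 3.6 m along the ladder; its horizontal arm is 3.6·cos50° = 2.314 m → τ = 658.3 N·m clockwise.
Window cleaner: 58×9.81 = 569 N at 5.6 m → arm 3.6 m → τ = 2048 N·m clockwise.
Wall normal N acts horizontally at the top; its moment arm is the height L sinθ = 7.2·sin50° = 5.516 m, counterclockwise.
Setting net torque to zero: N × 5.516 = 2706 → N = 491 N.
ΣFx = 0: friction at the foot balances the wall's push, so f = N_wall = 491 N.

f ≈ 491 N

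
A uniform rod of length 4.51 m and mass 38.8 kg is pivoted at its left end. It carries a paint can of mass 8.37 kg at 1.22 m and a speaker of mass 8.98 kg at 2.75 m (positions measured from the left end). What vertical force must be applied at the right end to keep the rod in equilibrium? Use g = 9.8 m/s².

F ≈ 266 N

About the left end:
Beam weight: 38.8 × 9.8 = 380.2 N down at 2.255 m → arm 2.255 m, τ = 380.2 × 2.255 = 857.4 N·m clockwise.
Paint can: 8.37 × 9.8 = 82.03 N down at 1.22 m → arm 1.22 m, τ = 82.03 × 1.22 = 100.1 N·m clockwise.
Speaker: 8.98 × 9.8 = 88 N down at 2.75 m → arm 2.75 m, τ = 88 × 2.75 = 242 N·m clockwise.
Net moment of the loads = 1200 N·m clockwise.
The upward force F acts at the right end, arm 4.51 m, giving F × 4.51 counterclockwise.
Στ = 0 ⇒ F × 4.51 = 1200 ⇒ F = 1200 / 4.51 = 266 N.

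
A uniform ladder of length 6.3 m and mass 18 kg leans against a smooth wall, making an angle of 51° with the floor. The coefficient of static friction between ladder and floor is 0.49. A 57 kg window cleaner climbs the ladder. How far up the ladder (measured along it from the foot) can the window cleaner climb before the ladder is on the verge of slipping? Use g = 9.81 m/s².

d ≈ 4.02 m

Take moments about the foot of the ladder.
Ladder weight 18×9.81 = 176.6 N acts at 3.15 m along the ladder; its horizontal arm is 3.15·cos51° = 1.982 m → τ = 350 N·m clockwise.
Window cleaner weight 57×9.81 = 559.2 N at distance d → arm d·cos51° → τ = 559.2·d·0.6293 clockwise.
Wall normal N at the top has arm L sinθ = 4.896 m counterclockwise, so Στ = 0 gives N·4.896 = 350 + 351.9·d.
ΣFy = 0 ⇒ N_floor = 735.8 N, so the maximum friction is μ_s·N_floor = 0.49×735.8 = 360.5 N. ΣFx = 0 ⇒ N_wall = f, so at the slipping point N = 360.5 N.
Substituting: 360.5×4.896 = 350 + 351.9·d ⇒ d = (1765 − 350) / 351.9 = 4.02 m.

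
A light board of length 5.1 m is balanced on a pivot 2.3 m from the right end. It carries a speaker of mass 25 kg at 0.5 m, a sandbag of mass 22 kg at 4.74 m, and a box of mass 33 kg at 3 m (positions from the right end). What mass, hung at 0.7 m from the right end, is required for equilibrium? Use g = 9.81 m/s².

Take moments about the pivot (at 2.3 m from the right end).
Speaker: 25 × 9.81 = 245.2 N down at 0.5 m → arm 1.8 m, τ = 245.2 × 1.8 = 441.4 N·m clockwise.
Sandbag: 22 × 9.81 = 215.8 N down at 4.74 m → arm 2.44 m, τ = 215.8 × 2.44 = 526.6 N·m counterclockwise.
Box: 33 × 9.81 = 323.7 N down at 3 m → arm 0.7 m, τ = 323.7 × 0.7 = 226.6 N·m counterclockwise.
Net moment of known loads = 311.8 N·m counterclockwise.
An unknown mass m at 0.7 m has arm 1.6 m; its moment is m·g·1.6 clockwise.
For rotational equilibrium, m × 9.81 × 1.6 = 311.8, so m = 311.8 / (9.81 × 1.6) = 19.9 kg.

m ≈ 19.9 kg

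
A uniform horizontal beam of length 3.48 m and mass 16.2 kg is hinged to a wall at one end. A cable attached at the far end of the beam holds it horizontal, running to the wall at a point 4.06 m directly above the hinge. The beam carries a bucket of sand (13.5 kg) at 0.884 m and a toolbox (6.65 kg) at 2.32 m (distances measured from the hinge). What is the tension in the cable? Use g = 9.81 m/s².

Taking torques about the hinge:
Beam weight: 16.2 × 9.81 = 158.9 N down at 1.74 m → arm 1.74 m, τ = 158.9 × 1.74 = 276.5 N·m clockwise.
Bucket of sand: 13.5 × 9.81 = 132.4 N down at 0.884 m → arm 0.884 m, τ = 132.4 × 0.884 = 117 N·m clockwise.
Toolbox: 6.65 × 9.81 = 65.24 N down at 2.32 m → arm 2.32 m, τ = 65.24 × 2.32 = 151.4 N·m clockwise.
Total clockwise load moment = 544.9 N·m.
The cable tension T acts at 3.48 m; only its component perpendicular to the beam, T sinθ, produces torque. sinθ = h/√(h²+d²) = 4.06/√(4.06²+3.48²) = 0.7593.
Στ = 0 ⇒ T × 3.48 × 0.7593 = 544.9 ⇒ T = 544.9 / 2.642 = 206 N.

T ≈ 206 N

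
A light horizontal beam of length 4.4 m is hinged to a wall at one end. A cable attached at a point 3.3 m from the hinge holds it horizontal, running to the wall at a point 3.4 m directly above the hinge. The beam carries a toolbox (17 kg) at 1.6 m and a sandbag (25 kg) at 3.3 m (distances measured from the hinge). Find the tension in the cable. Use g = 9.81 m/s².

Take moments about the hinge.
Toolbox: 17 × 9.81 = 166.8 N down at 1.6 m → arm 1.6 m, τ = 166.8 × 1.6 = 266.9 N·m clockwise.
Sandbag: 25 × 9.81 = 245.2 N down at 3.3 m → arm 3.3 m, τ = 245.2 × 3.3 = 809.2 N·m clockwise.
Total clockwise load moment = 1076 N·m.
The cable tension T acts at 3.3 m; only its component perpendicular to the beam, T sinθ, produces torque. sinθ = h/√(h²+d²) = 3.4/√(3.4²+3.3²) = 0.7176.
Setting net torque to zero: T × 3.3 × 0.7176 = 1076 → T = 1076 / 2.368 = 454 N.

T ≈ 454 N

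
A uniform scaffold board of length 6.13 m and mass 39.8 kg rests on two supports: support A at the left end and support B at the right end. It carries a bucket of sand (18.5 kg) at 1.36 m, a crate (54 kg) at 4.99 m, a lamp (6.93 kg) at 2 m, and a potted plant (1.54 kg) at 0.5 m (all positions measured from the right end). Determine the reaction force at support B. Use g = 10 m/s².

Choose support A as the axis so its reaction then has zero moment arm.
Beam weight: 39.8 × 10 = 398 N down at 3.065 m → arm 3.065 m, τ = 398 × 3.065 = 1220 N·m clockwise.
Bucket of sand: 18.5 × 10 = 185 N down at 1.36 m → arm 4.77 m, τ = 185 × 4.77 = 882.4 N·m clockwise.
Crate: 54 × 10 = 540 N down at 4.99 m → arm 1.14 m, τ = 540 × 1.14 = 615.6 N·m clockwise.
Lamp: 6.93 × 10 = 69.3 N down at 2 m → arm 4.13 m, τ = 69.3 × 4.13 = 286.2 N·m clockwise.
Potted plant: 1.54 × 10 = 15.4 N down at 0.5 m → arm 5.63 m, τ = 15.4 × 5.63 = 86.7 N·m clockwise.
Net load moment about support A = 3091 N·m clockwise.
Reaction R at support B is upward at 0 m, arm 6.13 m → moment R × 6.13 counterclockwise.
Στ = 0 ⇒ R × 6.13 = 3091 ⇒ R = 504 N.

R_B ≈ 504 N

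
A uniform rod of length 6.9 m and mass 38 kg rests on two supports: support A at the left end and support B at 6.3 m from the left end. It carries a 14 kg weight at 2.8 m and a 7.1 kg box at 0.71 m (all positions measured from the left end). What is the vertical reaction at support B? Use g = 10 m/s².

Taking torques about support A:
Beam weight: 38 × 10 = 380 N down at 3.45 m → arm 3.45 m, τ = 380 × 3.45 = 1311 N·m clockwise.
Weight: 14 × 10 = 140 N down at 2.8 m → arm 2.8 m, τ = 140 × 2.8 = 392 N·m clockwise.
Box: 7.1 × 10 = 71 N down at 0.71 m → arm 0.71 m, τ = 71 × 0.71 = 50.41 N·m clockwise.
Net load moment about support A = 1753 N·m clockwise.
Reaction R at support B is upward at 6.3 m, arm 6.3 m → moment R × 6.3 counterclockwise.
Setting net torque to zero: R × 6.3 = 1753 → R = 278 N.

R_B ≈ 278 N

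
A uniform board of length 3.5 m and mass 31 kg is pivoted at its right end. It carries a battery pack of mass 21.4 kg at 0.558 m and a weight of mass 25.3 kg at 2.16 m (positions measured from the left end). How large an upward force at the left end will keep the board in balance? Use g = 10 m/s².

F ≈ 432 N

Take moments about the right end.
Beam weight: 31 × 10 = 310 N down at 1.75 m → arm 1.75 m, τ = 310 × 1.75 = 542.5 N·m counterclockwise.
Battery pack: 21.4 × 10 = 214 N down at 0.558 m → arm 2.942 m, τ = 214 × 2.942 = 629.6 N·m counterclockwise.
Weight: 25.3 × 10 = 253 N down at 2.16 m → arm 1.34 m, τ = 253 × 1.34 = 339 N·m counterclockwise.
Net moment of the loads = 1511 N·m counterclockwise.
The upward force F acts at the left end, arm 3.5 m, giving F × 3.5 clockwise.
For rotational equilibrium, F × 3.5 = 1511, so F = 1511 / 3.5 = 432 N.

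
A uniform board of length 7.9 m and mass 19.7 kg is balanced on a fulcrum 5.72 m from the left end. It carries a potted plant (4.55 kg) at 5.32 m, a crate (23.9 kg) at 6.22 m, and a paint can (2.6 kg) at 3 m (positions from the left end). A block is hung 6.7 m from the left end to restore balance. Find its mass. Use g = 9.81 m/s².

Sum moments about the fulcrum (at 5.72 m from the left end) (the support reaction has zero arm there).
Beam weight: 19.7 × 9.81 = 193.3 N down at 3.95 m → arm 1.77 m, τ = 193.3 × 1.77 = 342.1 N·m counterclockwise.
Potted plant: 4.55 × 9.81 = 44.64 N down at 5.32 m → arm 0.4 m, τ = 44.64 × 0.4 = 17.86 N·m counterclockwise.
Crate: 23.9 × 9.81 = 234.5 N down at 6.22 m → arm 0.5 m, τ = 234.5 × 0.5 = 117.2 N·m clockwise.
Paint can: 2.6 × 9.81 = 25.51 N down at 3 m → arm 2.72 m, τ = 25.51 × 2.72 = 69.39 N·m counterclockwise.
Net moment of known loads = 312.2 N·m counterclockwise.
An unknown mass m at 6.7 m has arm 0.98 m; its moment is m·g·0.98 clockwise.
Setting net torque to zero: m × 9.81 × 0.98 = 312.2 → m = 312.2 / (9.81 × 0.98) = 32.5 kg.

m ≈ 32.5 kg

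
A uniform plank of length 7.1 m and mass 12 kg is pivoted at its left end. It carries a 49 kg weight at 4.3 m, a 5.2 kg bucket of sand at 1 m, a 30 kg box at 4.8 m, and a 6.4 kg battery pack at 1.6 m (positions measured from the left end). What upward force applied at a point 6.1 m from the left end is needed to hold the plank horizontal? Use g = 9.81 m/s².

Sum moments about the left end (the unknown pivot reaction has zero arm there).
Beam weight: 12 × 9.81 = 117.7 N down at 3.55 m → arm 3.55 m, τ = 117.7 × 3.55 = 417.8 N·m clockwise.
Weight: 49 × 9.81 = 480.7 N down at 4.3 m → arm 4.3 m, τ = 480.7 × 4.3 = 2067 N·m clockwise.
Bucket of sand: 5.2 × 9.81 = 51.01 N down at 1 m → arm 1 m, τ = 51.01 × 1 = 51.01 N·m clockwise.
Box: 30 × 9.81 = 294.3 N down at 4.8 m → arm 4.8 m, τ = 294.3 × 4.8 = 1413 N·m clockwise.
Battery pack: 6.4 × 9.81 = 62.78 N down at 1.6 m → arm 1.6 m, τ = 62.78 × 1.6 = 100.4 N·m clockwise.
Net moment of the loads = 4049 N·m clockwise.
The upward force F acts at a point 6.1 m from the left end, arm 6.1 m, giving F × 6.1 counterclockwise.
Στ = 0 ⇒ F × 6.1 = 4049 ⇒ F = 4049 / 6.1 = 664 N.

F ≈ 664 N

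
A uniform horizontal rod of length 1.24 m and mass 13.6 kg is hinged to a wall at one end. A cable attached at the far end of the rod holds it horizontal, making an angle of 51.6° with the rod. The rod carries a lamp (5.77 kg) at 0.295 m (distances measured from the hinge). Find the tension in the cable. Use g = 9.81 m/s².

T ≈ 102 N

Sum moments about the hinge (the unknown hinge reaction has zero arm there).
Beam weight: 13.6 × 9.81 = 133.4 N down at 0.62 m → arm 0.62 m, τ = 133.4 × 0.62 = 82.71 N·m clockwise.
Lamp: 5.77 × 9.81 = 56.6 N down at 0.295 m → arm 0.295 m, τ = 56.6 × 0.295 = 16.7 N·m clockwise.
Total clockwise load moment = 99.41 N·m.
The cable tension T acts at 1.24 m; only its component perpendicular to the rod, T sinθ, produces torque. sin 51.6° = 0.7837.
Στ = 0 ⇒ T × 1.24 × 0.7837 = 99.41 ⇒ T = 99.41 / 0.9718 = 102 N.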